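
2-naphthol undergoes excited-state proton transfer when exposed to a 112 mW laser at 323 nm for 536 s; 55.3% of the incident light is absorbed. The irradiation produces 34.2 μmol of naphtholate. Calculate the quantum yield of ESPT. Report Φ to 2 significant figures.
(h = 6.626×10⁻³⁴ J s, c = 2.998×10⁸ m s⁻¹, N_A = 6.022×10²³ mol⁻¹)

Φ = 0.38

Product: 34.2 μmol = 3.42×10⁻⁵ mol.
Photon energy at 323 nm: hc/λ = (6.626×10⁻³⁴)(2.998×10⁸)/(323×10⁻⁹) = 6.150×10⁻¹⁹ J.
Energy delivered: (112 mW)(536 s) = 60.03 J.
Photons incident: 60.03 / 6.150×10⁻¹⁹ = 9.761×10¹⁹, i.e. 9.761×10¹⁹/6.022×10²³ = 1.621×10⁻⁴ mol.
Photons absorbed: 0.553 × 1.621×10⁻⁴ = 8.964×10⁻⁵ mol.
Φ = 3.42×10⁻⁵ mol / 8.964×10⁻⁵ mol photons = 0.38.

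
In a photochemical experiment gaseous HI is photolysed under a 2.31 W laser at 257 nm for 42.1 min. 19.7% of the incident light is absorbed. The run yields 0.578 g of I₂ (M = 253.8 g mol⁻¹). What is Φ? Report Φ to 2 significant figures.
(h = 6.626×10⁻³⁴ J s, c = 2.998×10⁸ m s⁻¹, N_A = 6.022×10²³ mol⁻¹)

Product: 0.578 g / 253.8 g mol⁻¹ = 0.002277 mol.
Photon energy at 257 nm: hc/λ = (6.626×10⁻³⁴)(2.998×10⁸)/(257×10⁻⁹) = 7.729×10⁻¹⁹ J.
Energy delivered: (2.31 W)(2526 s) = 5835 J.
Photons incident: 5835 / 7.729×10⁻¹⁹ = 7.549×10²¹, i.e. 7.549×10²¹/6.022×10²³ = 0.01254 mol.
Photons absorbed: 0.197 × 0.01254 = 0.002470 mol.
Φ = 0.002277 mol / 0.002470 mol photons = 0.92.

Φ = 0.92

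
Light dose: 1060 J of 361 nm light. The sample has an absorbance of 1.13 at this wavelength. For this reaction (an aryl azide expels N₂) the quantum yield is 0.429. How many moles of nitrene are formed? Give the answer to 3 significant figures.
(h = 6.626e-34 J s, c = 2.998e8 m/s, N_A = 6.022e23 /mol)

Photon energy at 361 nm: hc/λ = (6.626e-34)(2.998e8)/(361e-9) = 5.503e-19 J.
Photons incident: 1060 / 5.503e-19 = 1.926e21, i.e. 1.926e21/6.022e23 = 0.003198 mol.
Fraction absorbed: 1 − 10^(−1.13) = 0.9259.
Photons absorbed: 0.9259 × 0.003198 = 0.002961 mol.
Product: Φ × n_abs = 0.429 × 0.002961 = 0.001270 mol.

0.00127 mol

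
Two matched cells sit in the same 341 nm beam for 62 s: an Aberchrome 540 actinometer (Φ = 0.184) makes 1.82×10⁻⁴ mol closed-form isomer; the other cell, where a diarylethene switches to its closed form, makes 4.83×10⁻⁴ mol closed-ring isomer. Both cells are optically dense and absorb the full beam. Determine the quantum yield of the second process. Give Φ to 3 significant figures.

Φ = 0.488

Photons absorbed by the actinometer: 1.82×10⁻⁴ / 0.184 = 9.891×10⁻⁴ mol.
Φ(unknown) = 4.83×10⁻⁴ / 9.891×10⁻⁴ = 0.488.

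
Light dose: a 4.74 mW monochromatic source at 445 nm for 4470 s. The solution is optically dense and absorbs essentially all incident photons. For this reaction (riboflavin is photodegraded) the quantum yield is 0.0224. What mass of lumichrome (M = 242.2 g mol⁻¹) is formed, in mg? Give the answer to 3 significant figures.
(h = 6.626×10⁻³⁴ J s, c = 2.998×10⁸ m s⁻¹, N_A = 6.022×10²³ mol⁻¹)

0.428 mg

Photon energy at 445 nm: hc/λ = (6.626×10⁻³⁴)(2.998×10⁸)/(445×10⁻⁹) = 4.464×10⁻¹⁹ J.
Energy delivered: (4.74 mW)(4470 s) = 21.19 J.
Photons incident: 21.19 / 4.464×10⁻¹⁹ = 4.747×10¹⁹, i.e. 4.747×10¹⁹/6.022×10²³ = 7.883×10⁻⁵ mol.
Product: Φ × n_abs = 0.0224 × 7.883×10⁻⁵ = 1.766×10⁻⁶ mol.
Mass: 1.766×10⁻⁶ × 242.2 = 4.277×10⁻⁴ g = 0.428 mg.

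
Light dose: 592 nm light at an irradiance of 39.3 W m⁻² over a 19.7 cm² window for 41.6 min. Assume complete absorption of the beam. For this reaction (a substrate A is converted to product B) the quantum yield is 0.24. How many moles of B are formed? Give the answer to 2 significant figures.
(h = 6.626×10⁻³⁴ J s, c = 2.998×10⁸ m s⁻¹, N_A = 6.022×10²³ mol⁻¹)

2.3×10⁻⁴ mol

Photon energy at 592 nm: hc/λ = (6.626×10⁻³⁴)(2.998×10⁸)/(592×10⁻⁹) = 3.356×10⁻¹⁹ J.
Energy delivered: (39.3 W m⁻²)(19.7×10⁻⁴ m²)(2496 s) = 193.2 J.
Photons incident: 193.2 / 3.356×10⁻¹⁹ = 5.757×10²⁰, i.e. 5.757×10²⁰/6.022×10²³ = 9.560×10⁻⁴ mol.
Product: Φ × n_abs = 0.24 × 9.560×10⁻⁴ = 2.294×10⁻⁴ mol.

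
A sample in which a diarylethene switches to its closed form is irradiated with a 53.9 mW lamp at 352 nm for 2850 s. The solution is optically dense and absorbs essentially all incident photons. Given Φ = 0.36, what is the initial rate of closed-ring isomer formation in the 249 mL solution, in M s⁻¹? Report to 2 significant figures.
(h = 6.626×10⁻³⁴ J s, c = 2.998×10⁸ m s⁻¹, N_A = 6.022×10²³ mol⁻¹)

Photon energy at 352 nm: hc/λ = (6.626×10⁻³⁴)(2.998×10⁸)/(352×10⁻⁹) = 5.643×10⁻¹⁹ J.
Energy delivered: (53.9 mW)(2850 s) = 153.6 J.
Photons incident: 153.6 / 5.643×10⁻¹⁹ = 2.722×10²⁰, i.e. 2.722×10²⁰/6.022×10²³ = 4.520×10⁻⁴ mol.
Product formed: 0.36 × 4.520×10⁻⁴ = 1.627×10⁻⁴ mol.
Rate: 1.627×10⁻⁴ mol / (2850 s × 0.249 L) = 2.3×10⁻⁷ M s⁻¹.

2.3×10⁻⁷ M s⁻¹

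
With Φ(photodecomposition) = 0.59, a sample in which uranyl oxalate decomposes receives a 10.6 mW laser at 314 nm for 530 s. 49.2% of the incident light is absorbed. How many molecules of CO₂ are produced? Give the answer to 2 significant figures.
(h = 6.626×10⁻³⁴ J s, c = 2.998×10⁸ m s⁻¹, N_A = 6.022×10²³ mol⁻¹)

2.6×10¹⁸ molecules

Photon energy at 314 nm: hc/λ = (6.626×10⁻³⁴)(2.998×10⁸)/(314×10⁻⁹) = 6.326×10⁻¹⁹ J.
Energy delivered: (10.6 mW)(530 s) = 5.618 J.
Photons incident: 5.618 / 6.326×10⁻¹⁹ = 8.881×10¹⁸, i.e. 8.881×10¹⁸/6.022×10²³ = 1.475×10⁻⁵ mol.
Photons absorbed: 0.492 × 1.475×10⁻⁵ = 7.257×10⁻⁶ mol.
Product: Φ × n_abs = 0.59 × 7.257×10⁻⁶ = 4.282×10⁻⁶ mol.
As a count: 4.282×10⁻⁶ × 6.022×10²³ = 2.6×10¹⁸.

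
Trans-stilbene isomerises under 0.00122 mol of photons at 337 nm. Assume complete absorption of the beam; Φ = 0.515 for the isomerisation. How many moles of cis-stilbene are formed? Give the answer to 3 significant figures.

Product: Φ × n_abs = 0.515 × 0.00122 = 6.283×10⁻⁴ mol.

6.28×10⁻⁴ mol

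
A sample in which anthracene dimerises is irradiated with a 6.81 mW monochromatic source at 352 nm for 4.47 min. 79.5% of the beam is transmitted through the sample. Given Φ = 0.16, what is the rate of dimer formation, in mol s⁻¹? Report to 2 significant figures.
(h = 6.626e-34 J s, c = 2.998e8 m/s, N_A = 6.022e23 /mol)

Photon energy at 352 nm: hc/λ = (6.626e-34)(2.998e8)/(352e-9) = 5.643e-19 J.
Energy delivered: (6.81 mW)(268.2 s) = 1.826 J.
Photons incident: 1.826 / 5.643e-19 = 3.236e18, i.e. 3.236e18/6.022e23 = 5.374e-6 mol.
Fraction absorbed: 1 − 79.5/100 = 0.2050.
Photons absorbed: 0.2050 × 5.374e-6 = 1.102e-6 mol.
Product formed: 0.16 × 1.102e-6 = 1.763e-7 mol.
Rate: 1.763e-7 / 268.2 s = 6.6e-10 mol s⁻¹.

6.6e-10 mol s⁻¹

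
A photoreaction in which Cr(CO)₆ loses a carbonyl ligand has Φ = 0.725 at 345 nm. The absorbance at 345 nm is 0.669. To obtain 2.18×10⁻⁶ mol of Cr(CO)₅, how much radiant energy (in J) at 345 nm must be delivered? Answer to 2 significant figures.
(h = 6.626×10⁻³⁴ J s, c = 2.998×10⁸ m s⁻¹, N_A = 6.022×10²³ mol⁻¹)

1.3 J

Photons that must be absorbed: 2.18×10⁻⁶ / 0.725 = 3.007×10⁻⁶ mol.
Fraction absorbed: 1 − 10^(−0.669) = 0.7857.
Incident photons needed: 3.007×10⁻⁶ / 0.7857 = 3.827×10⁻⁶ mol.
Photon energy: hc/λ = 5.758×10⁻¹⁹ J; per mole, 3.467×10⁵ J mol⁻¹.
Energy required: 3.827×10⁻⁶ × 3.467×10⁵ = 1.3 J.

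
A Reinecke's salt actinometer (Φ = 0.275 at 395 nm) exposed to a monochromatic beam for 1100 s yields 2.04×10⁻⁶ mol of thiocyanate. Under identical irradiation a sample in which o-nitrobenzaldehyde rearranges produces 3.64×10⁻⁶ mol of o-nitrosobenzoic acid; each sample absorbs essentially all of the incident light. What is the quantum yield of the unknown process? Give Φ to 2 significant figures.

Photons absorbed by the actinometer: 2.04×10⁻⁶ / 0.275 = 7.418×10⁻⁶ mol.
Φ(unknown) = 3.64×10⁻⁶ / 7.418×10⁻⁶ = 0.49.

Φ = 0.49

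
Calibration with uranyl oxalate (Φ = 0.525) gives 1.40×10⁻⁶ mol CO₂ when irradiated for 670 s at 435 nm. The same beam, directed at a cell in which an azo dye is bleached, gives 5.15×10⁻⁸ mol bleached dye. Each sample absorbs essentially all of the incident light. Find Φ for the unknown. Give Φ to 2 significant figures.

Φ = 0.019

Photons absorbed by the actinometer: 1.40×10⁻⁶ / 0.525 = 2.667×10⁻⁶ mol.
Φ(unknown) = 5.15×10⁻⁸ / 2.667×10⁻⁶ = 0.019.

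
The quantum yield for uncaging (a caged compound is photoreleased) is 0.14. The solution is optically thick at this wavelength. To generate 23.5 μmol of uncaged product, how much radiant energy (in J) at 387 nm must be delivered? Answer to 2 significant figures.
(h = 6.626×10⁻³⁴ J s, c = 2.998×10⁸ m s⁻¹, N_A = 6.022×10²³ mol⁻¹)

Product: 23.5 μmol = 2.35×10⁻⁵ mol.
Photons that must be absorbed: 2.35×10⁻⁵ / 0.14 = 1.679×10⁻⁴ mol.
Photon energy: hc/λ = 5.133×10⁻¹⁹ J; per mole, 3.091×10⁵ J mol⁻¹.
Energy required: 1.679×10⁻⁴ × 3.091×10⁵ = 52 J.

52 J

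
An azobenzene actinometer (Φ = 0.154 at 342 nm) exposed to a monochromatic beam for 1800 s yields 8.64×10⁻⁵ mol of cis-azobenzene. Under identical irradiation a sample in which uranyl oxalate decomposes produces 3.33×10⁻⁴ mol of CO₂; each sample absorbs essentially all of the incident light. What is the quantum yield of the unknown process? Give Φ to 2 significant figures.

Φ = 0.59

Photons absorbed by the actinometer: 8.64×10⁻⁵ / 0.154 = 5.610×10⁻⁴ mol.
Φ(unknown) = 3.33×10⁻⁴ / 5.610×10⁻⁴ = 0.59.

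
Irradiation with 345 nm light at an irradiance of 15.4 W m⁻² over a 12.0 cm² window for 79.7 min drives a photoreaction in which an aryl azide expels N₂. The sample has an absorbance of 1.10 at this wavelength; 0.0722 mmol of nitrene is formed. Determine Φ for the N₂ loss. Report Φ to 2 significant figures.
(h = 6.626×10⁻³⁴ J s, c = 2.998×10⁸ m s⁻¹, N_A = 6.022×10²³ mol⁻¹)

Φ = 0.31

Product: 0.0722 mmol = 7.22×10⁻⁵ mol.
Photon energy at 345 nm: hc/λ = (6.626×10⁻³⁴)(2.998×10⁸)/(345×10⁻⁹) = 5.758×10⁻¹⁹ J.
Energy delivered: (15.4 W m⁻²)(12.0×10⁻⁴ m²)(4782 s) = 88.37 J.
Photons incident: 88.37 / 5.758×10⁻¹⁹ = 1.535×10²⁰, i.e. 1.535×10²⁰/6.022×10²³ = 2.549×10⁻⁴ mol.
Fraction absorbed: 1 − 10^(−1.10) = 0.9206.
Photons absorbed: 0.9206 × 2.549×10⁻⁴ = 2.347×10⁻⁴ mol.
Φ = 7.22×10⁻⁵ mol / 2.347×10⁻⁴ mol photons = 0.31.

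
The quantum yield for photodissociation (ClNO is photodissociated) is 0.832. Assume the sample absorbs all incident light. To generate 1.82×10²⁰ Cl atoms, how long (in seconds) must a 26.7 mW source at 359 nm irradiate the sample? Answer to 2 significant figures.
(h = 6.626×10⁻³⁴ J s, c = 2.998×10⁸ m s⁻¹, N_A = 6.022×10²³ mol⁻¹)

t ≈ 4500 s

Product: 1.82×10²⁰ / 6.022×10²³ = 3.022×10⁻⁴ mol.
Photons that must be absorbed: 3.022×10⁻⁴ / 0.832 = 3.632×10⁻⁴ mol.
Photon energy: hc/λ = 5.533×10⁻¹⁹ J; per mole, 3.332×10⁵ J mol⁻¹.
Energy required: 3.632×10⁻⁴ × 3.332×10⁵ = 121.0 J.
Time: 121.0 J / 0.0267 W = 4500 s.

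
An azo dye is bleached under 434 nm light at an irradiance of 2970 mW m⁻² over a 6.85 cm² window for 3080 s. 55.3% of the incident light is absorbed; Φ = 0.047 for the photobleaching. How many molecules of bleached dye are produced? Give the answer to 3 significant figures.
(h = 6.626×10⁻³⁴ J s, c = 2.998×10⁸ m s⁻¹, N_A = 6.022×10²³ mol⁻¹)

Photon energy at 434 nm: hc/λ = (6.626×10⁻³⁴)(2.998×10⁸)/(434×10⁻⁹) = 4.577×10⁻¹⁹ J.
Energy delivered: (2970 mW m⁻²)(6.85×10⁻⁴ m²)(3080 s) = 6.266 J.
Photons incident: 6.266 / 4.577×10⁻¹⁹ = 1.369×10¹⁹, i.e. 1.369×10¹⁹/6.022×10²³ = 2.273×10⁻⁵ mol.
Photons absorbed: 0.553 × 2.273×10⁻⁵ = 1.257×10⁻⁵ mol.
Product: Φ × n_abs = 0.047 × 1.257×10⁻⁵ = 5.908×10⁻⁷ mol.
As a count: 5.908×10⁻⁷ × 6.022×10²³ = 3.56×10¹⁷.

3.56×10¹⁷ molecules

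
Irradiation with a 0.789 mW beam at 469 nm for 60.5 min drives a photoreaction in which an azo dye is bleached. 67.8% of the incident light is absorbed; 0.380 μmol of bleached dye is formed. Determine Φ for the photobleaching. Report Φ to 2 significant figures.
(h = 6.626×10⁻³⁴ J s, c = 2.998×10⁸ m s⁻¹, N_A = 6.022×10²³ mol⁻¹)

Φ = 0.050

Product: 0.380 μmol = 3.80×10⁻⁷ mol.
Photon energy at 469 nm: hc/λ = (6.626×10⁻³⁴)(2.998×10⁸)/(469×10⁻⁹) = 4.236×10⁻¹⁹ J.
Energy delivered: (0.789 mW)(3630 s) = 2.864 J.
Photons incident: 2.864 / 4.236×10⁻¹⁹ = 6.761×10¹⁸, i.e. 6.761×10¹⁸/6.022×10²³ = 1.123×10⁻⁵ mol.
Photons absorbed: 0.678 × 1.123×10⁻⁵ = 7.614×10⁻⁶ mol.
Φ = 3.80×10⁻⁷ mol / 7.614×10⁻⁶ mol photons = 0.050.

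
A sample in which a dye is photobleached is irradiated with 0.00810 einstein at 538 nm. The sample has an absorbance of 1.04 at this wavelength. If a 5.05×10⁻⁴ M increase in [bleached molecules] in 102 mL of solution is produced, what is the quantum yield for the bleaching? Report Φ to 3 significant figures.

Φ = 0.00700

Product: (5.05×10⁻⁴ M)(0.102 L) = 5.151×10⁻⁵ mol.
Fraction absorbed: 1 − 10^(−1.04) = 0.9088.
Photons absorbed: 0.9088 × 0.00810 = 0.007361 mol.
Φ = 5.151×10⁻⁵ mol / 0.007361 mol photons = 0.00700.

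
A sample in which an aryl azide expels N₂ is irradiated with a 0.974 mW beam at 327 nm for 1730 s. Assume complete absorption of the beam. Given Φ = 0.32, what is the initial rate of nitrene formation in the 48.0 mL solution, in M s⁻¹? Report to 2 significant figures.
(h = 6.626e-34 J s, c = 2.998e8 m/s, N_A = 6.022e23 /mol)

Photon energy at 327 nm: hc/λ = (6.626e-34)(2.998e8)/(327e-9) = 6.075e-19 J.
Energy delivered: (0.974 mW)(1730 s) = 1.685 J.
Photons incident: 1.685 / 6.075e-19 = 2.774e18, i.e. 2.774e18/6.022e23 = 4.606e-6 mol.
Product formed: 0.32 × 4.606e-6 = 1.474e-6 mol.
Rate: 1.474e-6 mol / (1730 s × 0.048 L) = 1.8e-8 M s⁻¹.

1.8e-8 M s⁻¹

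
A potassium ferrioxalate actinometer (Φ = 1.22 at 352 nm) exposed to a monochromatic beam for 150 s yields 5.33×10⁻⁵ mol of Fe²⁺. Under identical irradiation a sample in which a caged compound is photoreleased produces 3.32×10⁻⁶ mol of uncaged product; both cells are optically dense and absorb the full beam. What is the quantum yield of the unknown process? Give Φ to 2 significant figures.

Photons absorbed by the actinometer: 5.33×10⁻⁵ / 1.22 = 4.369×10⁻⁵ mol.
Φ(unknown) = 3.32×10⁻⁶ / 4.369×10⁻⁵ = 0.076.

Φ = 0.076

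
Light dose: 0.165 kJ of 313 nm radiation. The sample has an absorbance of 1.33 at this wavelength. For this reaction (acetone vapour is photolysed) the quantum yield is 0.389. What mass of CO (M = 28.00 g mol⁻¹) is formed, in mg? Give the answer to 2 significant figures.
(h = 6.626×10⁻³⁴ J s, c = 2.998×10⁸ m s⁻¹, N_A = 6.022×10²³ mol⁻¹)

Photon energy at 313 nm: hc/λ = (6.626×10⁻³⁴)(2.998×10⁸)/(313×10⁻⁹) = 6.347×10⁻¹⁹ J.
Incident energy: 0.165 kJ = 165 J.
Photons incident: 165 / 6.347×10⁻¹⁹ = 2.600×10²⁰, i.e. 2.600×10²⁰/6.022×10²³ = 4.318×10⁻⁴ mol.
Fraction absorbed: 1 − 10^(−1.33) = 0.9532.
Photons absorbed: 0.9532 × 4.318×10⁻⁴ = 4.116×10⁻⁴ mol.
Product: Φ × n_abs = 0.389 × 4.116×10⁻⁴ = 1.601×10⁻⁴ mol.
Mass: 1.601×10⁻⁴ × 28.00 = 0.004483 g = 4.5 mg.

4.5 mg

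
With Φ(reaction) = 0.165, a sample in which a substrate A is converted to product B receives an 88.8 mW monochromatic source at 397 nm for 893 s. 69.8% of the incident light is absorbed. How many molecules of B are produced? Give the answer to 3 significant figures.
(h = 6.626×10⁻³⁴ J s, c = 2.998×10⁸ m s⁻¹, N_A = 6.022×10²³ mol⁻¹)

1.83×10¹⁹ molecules

Photon energy at 397 nm: hc/λ = (6.626×10⁻³⁴)(2.998×10⁸)/(397×10⁻⁹) = 5.004×10⁻¹⁹ J.
Energy delivered: (88.8 mW)(893 s) = 79.30 J.
Photons incident: 79.30 / 5.004×10⁻¹⁹ = 1.585×10²⁰, i.e. 1.585×10²⁰/6.022×10²³ = 2.632×10⁻⁴ mol.
Photons absorbed: 0.698 × 2.632×10⁻⁴ = 1.837×10⁻⁴ mol.
Product: Φ × n_abs = 0.165 × 1.837×10⁻⁴ = 3.031×10⁻⁵ mol.
As a count: 3.031×10⁻⁵ × 6.022×10²³ = 1.83×10¹⁹.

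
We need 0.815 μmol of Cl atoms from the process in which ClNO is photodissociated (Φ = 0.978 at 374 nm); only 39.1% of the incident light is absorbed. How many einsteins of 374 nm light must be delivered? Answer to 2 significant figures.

Product: 0.815 μmol = 8.15e-7 mol.
Photons that must be absorbed: 8.15e-7 / 0.978 = 8.333e-7 mol.
Incident photons needed: 8.333e-7 / 0.391 = 2.131e-6 mol.

2.1e-6 einstein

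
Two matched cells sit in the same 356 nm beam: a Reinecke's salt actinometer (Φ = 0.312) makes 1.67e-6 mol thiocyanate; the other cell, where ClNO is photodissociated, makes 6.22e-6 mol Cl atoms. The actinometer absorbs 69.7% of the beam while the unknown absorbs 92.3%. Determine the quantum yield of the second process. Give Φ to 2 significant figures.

Photons absorbed by the actinometer: 1.67e-6 / 0.312 = 5.353e-6 mol.
Incident flux: 5.353e-6 / 0.697 = 7.680e-6 einstein.
Absorbed by unknown: 0.923 × 7.680e-6 = 7.089e-6 mol.
Φ(unknown) = 6.22e-6 / 7.089e-6 = 0.88.

Φ = 0.88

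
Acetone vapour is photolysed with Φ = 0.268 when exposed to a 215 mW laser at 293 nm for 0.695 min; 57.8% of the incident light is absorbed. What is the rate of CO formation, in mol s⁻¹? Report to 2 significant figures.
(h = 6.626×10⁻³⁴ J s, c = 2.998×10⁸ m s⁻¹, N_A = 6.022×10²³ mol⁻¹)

8.2×10⁻⁸ mol s⁻¹

Photon energy at 293 nm: hc/λ = (6.626×10⁻³⁴)(2.998×10⁸)/(293×10⁻⁹) = 6.780×10⁻¹⁹ J.
Energy delivered: (215 mW)(41.7 s) = 8.965 J.
Photons incident: 8.965 / 6.780×10⁻¹⁹ = 1.322×10¹⁹, i.e. 1.322×10¹⁹/6.022×10²³ = 2.195×10⁻⁵ mol.
Photons absorbed: 0.578 × 2.195×10⁻⁵ = 1.269×10⁻⁵ mol.
Product formed: 0.268 × 1.269×10⁻⁵ = 3.401×10⁻⁶ mol.
Rate: 3.401×10⁻⁶ / 41.7 s = 8.2×10⁻⁸ mol s⁻¹.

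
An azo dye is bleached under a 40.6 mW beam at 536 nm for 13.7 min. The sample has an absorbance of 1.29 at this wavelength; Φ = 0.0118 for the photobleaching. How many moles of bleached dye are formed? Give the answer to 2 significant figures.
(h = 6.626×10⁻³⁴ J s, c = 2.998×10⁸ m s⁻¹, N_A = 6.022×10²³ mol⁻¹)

Photon energy at 536 nm: hc/λ = (6.626×10⁻³⁴)(2.998×10⁸)/(536×10⁻⁹) = 3.706×10⁻¹⁹ J.
Energy delivered: (40.6 mW)(822 s) = 33.37 J.
Photons incident: 33.37 / 3.706×10⁻¹⁹ = 9.004×10¹⁹, i.e. 9.004×10¹⁹/6.022×10²³ = 1.495×10⁻⁴ mol.
Fraction absorbed: 1 − 10^(−1.29) = 0.9487.
Photons absorbed: 0.9487 × 1.495×10⁻⁴ = 1.418×10⁻⁴ mol.
Product: Φ × n_abs = 0.0118 × 1.418×10⁻⁴ = 1.673×10⁻⁶ mol.

1.7×10⁻⁶ mol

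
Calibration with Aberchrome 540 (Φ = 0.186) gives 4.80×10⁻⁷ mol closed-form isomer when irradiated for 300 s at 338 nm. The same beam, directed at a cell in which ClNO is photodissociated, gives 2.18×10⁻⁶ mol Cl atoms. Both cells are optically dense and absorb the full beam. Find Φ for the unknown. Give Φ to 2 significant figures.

Photons absorbed by the actinometer: 4.80×10⁻⁷ / 0.186 = 2.581×10⁻⁶ mol.
Φ(unknown) = 2.18×10⁻⁶ / 2.581×10⁻⁶ = 0.84.

Φ = 0.84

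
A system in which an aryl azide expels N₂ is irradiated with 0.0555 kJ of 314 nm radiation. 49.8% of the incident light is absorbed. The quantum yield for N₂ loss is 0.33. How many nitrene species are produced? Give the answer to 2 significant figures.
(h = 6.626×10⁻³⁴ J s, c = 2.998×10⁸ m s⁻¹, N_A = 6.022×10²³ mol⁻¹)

Photon energy at 314 nm: hc/λ = (6.626×10⁻³⁴)(2.998×10⁸)/(314×10⁻⁹) = 6.326×10⁻¹⁹ J.
Incident energy: 0.0555 kJ = 55.5 J.
Photons incident: 55.5 / 6.326×10⁻¹⁹ = 8.773×10¹⁹, i.e. 8.773×10¹⁹/6.022×10²³ = 1.457×10⁻⁴ mol.
Photons absorbed: 0.498 × 1.457×10⁻⁴ = 7.256×10⁻⁵ mol.
Product: Φ × n_abs = 0.33 × 7.256×10⁻⁵ = 2.394×10⁻⁵ mol.
As a count: 2.394×10⁻⁵ × 6.022×10²³ = 1.4×10¹⁹.

1.4×10¹⁹ species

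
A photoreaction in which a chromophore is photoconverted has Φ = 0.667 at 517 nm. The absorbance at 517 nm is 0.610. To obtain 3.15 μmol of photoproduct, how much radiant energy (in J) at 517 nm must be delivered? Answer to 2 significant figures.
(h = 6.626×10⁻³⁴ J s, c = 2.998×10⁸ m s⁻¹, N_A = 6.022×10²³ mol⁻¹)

1.4 J

Product: 3.15 μmol = 3.15×10⁻⁶ mol.
Photons that must be absorbed: 3.15×10⁻⁶ / 0.667 = 4.723×10⁻⁶ mol.
Fraction absorbed: 1 − 10^(−0.610) = 0.7545.
Incident photons needed: 4.723×10⁻⁶ / 0.7545 = 6.260×10⁻⁶ mol.
Photon energy: hc/λ = 3.842×10⁻¹⁹ J; per mole, 2.314×10⁵ J mol⁻¹.
Energy required: 6.260×10⁻⁶ × 2.314×10⁵ = 1.4 J.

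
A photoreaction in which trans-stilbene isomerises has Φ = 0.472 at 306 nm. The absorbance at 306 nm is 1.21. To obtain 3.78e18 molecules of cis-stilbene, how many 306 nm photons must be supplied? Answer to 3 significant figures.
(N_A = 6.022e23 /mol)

8.53e18 photons

Product: 3.78e18 / 6.022e23 = 6.277e-6 mol.
Photons that must be absorbed: 6.277e-6 / 0.472 = 1.330e-5 mol.
Fraction absorbed: 1 − 10^(−1.21) = 0.9383.
Incident photons needed: 1.330e-5 / 0.9383 = 1.417e-5 mol.
Photon count: 1.417e-5 × 6.022e23 = 8.53e18.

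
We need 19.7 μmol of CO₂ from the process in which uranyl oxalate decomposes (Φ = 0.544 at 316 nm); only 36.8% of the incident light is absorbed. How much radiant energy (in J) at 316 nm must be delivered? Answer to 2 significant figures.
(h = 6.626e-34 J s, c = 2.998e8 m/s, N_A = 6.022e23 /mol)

37 J

Product: 19.7 μmol = 1.97e-5 mol.
Photons that must be absorbed: 1.97e-5 / 0.544 = 3.621e-5 mol.
Incident photons needed: 3.621e-5 / 0.368 = 9.840e-5 mol.
Photon energy: hc/λ = 6.286e-19 J; per mole, 3.785e5 J mol⁻¹.
Energy required: 9.840e-5 × 3.785e5 = 37 J.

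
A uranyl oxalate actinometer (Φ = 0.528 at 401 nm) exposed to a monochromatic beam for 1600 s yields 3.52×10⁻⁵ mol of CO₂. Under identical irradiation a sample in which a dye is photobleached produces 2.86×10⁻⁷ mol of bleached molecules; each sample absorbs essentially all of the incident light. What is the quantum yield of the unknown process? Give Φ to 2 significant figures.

Φ = 0.0043

Photons absorbed by the actinometer: 3.52×10⁻⁵ / 0.528 = 6.667×10⁻⁵ mol.
Φ(unknown) = 2.86×10⁻⁷ / 6.667×10⁻⁵ = 0.0043.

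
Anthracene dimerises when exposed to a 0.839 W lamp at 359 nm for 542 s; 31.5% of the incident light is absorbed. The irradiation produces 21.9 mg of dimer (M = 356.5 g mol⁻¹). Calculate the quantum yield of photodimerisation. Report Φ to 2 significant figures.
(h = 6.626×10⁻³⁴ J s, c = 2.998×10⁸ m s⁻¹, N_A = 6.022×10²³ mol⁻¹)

Product: 21.9 mg / 356.5 g mol⁻¹ = 6.143×10⁻⁵ mol.
Photon energy at 359 nm: hc/λ = (6.626×10⁻³⁴)(2.998×10⁸)/(359×10⁻⁹) = 5.533×10⁻¹⁹ J.
Energy delivered: (0.839 W)(542 s) = 454.7 J.
Photons incident: 454.7 / 5.533×10⁻¹⁹ = 8.218×10²⁰, i.e. 8.218×10²⁰/6.022×10²³ = 0.001365 mol.
Photons absorbed: 0.315 × 0.001365 = 4.300×10⁻⁴ mol.
Φ = 6.143×10⁻⁵ mol / 4.300×10⁻⁴ mol photons = 0.14.

Φ = 0.14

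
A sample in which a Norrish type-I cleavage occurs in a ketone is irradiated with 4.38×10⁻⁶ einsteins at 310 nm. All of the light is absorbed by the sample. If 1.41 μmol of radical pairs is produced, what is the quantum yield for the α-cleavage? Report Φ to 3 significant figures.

Φ = 0.322

Product: 1.41 μmol = 1.41×10⁻⁶ mol.
Φ = 1.41×10⁻⁶ mol / 4.38×10⁻⁶ mol photons = 0.322.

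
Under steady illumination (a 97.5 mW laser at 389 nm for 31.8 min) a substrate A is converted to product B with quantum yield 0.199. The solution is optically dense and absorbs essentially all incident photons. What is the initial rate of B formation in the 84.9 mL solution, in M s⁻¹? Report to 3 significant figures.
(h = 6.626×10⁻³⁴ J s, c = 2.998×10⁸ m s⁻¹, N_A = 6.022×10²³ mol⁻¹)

Photon energy at 389 nm: hc/λ = (6.626×10⁻³⁴)(2.998×10⁸)/(389×10⁻⁹) = 5.107×10⁻¹⁹ J.
Energy delivered: (97.5 mW)(1908 s) = 186.0 J.
Photons incident: 186.0 / 5.107×10⁻¹⁹ = 3.642×10²⁰, i.e. 3.642×10²⁰/6.022×10²³ = 6.048×10⁻⁴ mol.
Product formed: 0.199 × 6.048×10⁻⁴ = 1.204×10⁻⁴ mol.
Rate: 1.204×10⁻⁴ mol / (1908 s × 0.0849 L) = 7.43×10⁻⁷ M s⁻¹.

7.43×10⁻⁷ M s⁻¹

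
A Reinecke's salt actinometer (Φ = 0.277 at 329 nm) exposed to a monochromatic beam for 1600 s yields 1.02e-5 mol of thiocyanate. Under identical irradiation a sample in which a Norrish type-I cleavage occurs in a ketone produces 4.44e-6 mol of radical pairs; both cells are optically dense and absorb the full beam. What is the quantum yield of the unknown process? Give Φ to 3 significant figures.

Photons absorbed by the actinometer: 1.02e-5 / 0.277 = 3.682e-5 mol.
Φ(unknown) = 4.44e-6 / 3.682e-5 = 0.121.

Φ = 0.121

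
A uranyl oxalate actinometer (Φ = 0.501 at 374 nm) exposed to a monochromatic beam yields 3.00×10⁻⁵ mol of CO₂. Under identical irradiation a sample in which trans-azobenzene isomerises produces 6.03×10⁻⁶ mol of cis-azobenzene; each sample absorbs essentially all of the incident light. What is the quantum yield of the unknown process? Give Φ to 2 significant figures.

Φ = 0.10

Photons absorbed by the actinometer: 3.00×10⁻⁵ / 0.501 = 5.988×10⁻⁵ mol.
Φ(unknown) = 6.03×10⁻⁶ / 5.988×10⁻⁵ = 0.10.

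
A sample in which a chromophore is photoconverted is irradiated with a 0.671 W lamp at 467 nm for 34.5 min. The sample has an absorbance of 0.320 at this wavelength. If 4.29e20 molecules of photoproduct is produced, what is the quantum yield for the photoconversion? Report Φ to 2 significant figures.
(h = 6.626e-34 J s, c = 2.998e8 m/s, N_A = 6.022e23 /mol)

Product: 4.29e20 / 6.022e23 = 7.124e-4 mol.
Photon energy at 467 nm: hc/λ = (6.626e-34)(2.998e8)/(467e-9) = 4.254e-19 J.
Energy delivered: (0.671 W)(2070 s) = 1389 J.
Photons incident: 1389 / 4.254e-19 = 3.265e21, i.e. 3.265e21/6.022e23 = 0.005422 mol.
Fraction absorbed: 1 − 10^(−0.320) = 0.5214.
Photons absorbed: 0.5214 × 0.005422 = 0.002827 mol.
Φ = 7.124e-4 mol / 0.002827 mol photons = 0.25.

Φ = 0.25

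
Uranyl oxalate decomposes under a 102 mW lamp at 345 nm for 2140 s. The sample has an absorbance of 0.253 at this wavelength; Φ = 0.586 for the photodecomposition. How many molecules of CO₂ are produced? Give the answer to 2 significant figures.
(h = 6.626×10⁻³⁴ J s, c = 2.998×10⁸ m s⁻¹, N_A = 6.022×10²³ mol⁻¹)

9.8×10¹⁹ molecules

Photon energy at 345 nm: hc/λ = (6.626×10⁻³⁴)(2.998×10⁸)/(345×10⁻⁹) = 5.758×10⁻¹⁹ J.
Energy delivered: (102 mW)(2140 s) = 218.3 J.
Photons incident: 218.3 / 5.758×10⁻¹⁹ = 3.791×10²⁰, i.e. 3.791×10²⁰/6.022×10²³ = 6.295×10⁻⁴ mol.
Fraction absorbed: 1 − 10^(−0.253) = 0.4415.
Photons absorbed: 0.4415 × 6.295×10⁻⁴ = 2.779×10⁻⁴ mol.
Product: Φ × n_abs = 0.586 × 2.779×10⁻⁴ = 1.628×10⁻⁴ mol.
As a count: 1.628×10⁻⁴ × 6.022×10²³ = 9.8×10¹⁹.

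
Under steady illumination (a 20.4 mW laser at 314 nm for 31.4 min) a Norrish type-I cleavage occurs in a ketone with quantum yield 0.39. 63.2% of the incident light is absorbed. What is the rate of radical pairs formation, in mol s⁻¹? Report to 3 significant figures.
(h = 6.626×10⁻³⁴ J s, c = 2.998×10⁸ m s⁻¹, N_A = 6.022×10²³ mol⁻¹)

1.32×10⁻⁸ mol s⁻¹

Photon energy at 314 nm: hc/λ = (6.626×10⁻³⁴)(2.998×10⁸)/(314×10⁻⁹) = 6.326×10⁻¹⁹ J.
Energy delivered: (20.4 mW)(1884 s) = 38.43 J.
Photons incident: 38.43 / 6.326×10⁻¹⁹ = 6.075×10¹⁹, i.e. 6.075×10¹⁹/6.022×10²³ = 1.009×10⁻⁴ mol.
Photons absorbed: 0.632 × 1.009×10⁻⁴ = 6.377×10⁻⁵ mol.
Product formed: 0.39 × 6.377×10⁻⁵ = 2.487×10⁻⁵ mol.
Rate: 2.487×10⁻⁵ / 1884 s = 1.32×10⁻⁸ mol s⁻¹.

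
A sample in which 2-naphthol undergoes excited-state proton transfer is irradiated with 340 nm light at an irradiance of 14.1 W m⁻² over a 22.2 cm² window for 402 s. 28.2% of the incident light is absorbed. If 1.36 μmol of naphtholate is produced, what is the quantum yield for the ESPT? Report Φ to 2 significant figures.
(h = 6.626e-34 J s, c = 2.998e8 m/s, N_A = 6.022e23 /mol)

Φ = 0.13

Product: 1.36 μmol = 1.36e-6 mol.
Photon energy at 340 nm: hc/λ = (6.626e-34)(2.998e8)/(340e-9) = 5.843e-19 J.
Energy delivered: (14.1 W m⁻²)(22.2e-4 m²)(402 s) = 12.58 J.
Photons incident: 12.58 / 5.843e-19 = 2.153e19, i.e. 2.153e19/6.022e23 = 3.575e-5 mol.
Photons absorbed: 0.282 × 3.575e-5 = 1.008e-5 mol.
Φ = 1.36e-6 mol / 1.008e-5 mol photons = 0.13.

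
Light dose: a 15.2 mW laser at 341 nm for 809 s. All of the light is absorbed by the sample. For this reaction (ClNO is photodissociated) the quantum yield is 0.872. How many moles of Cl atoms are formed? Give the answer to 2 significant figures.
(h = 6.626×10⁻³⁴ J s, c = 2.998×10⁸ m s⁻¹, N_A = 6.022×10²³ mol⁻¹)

Photon energy at 341 nm: hc/λ = (6.626×10⁻³⁴)(2.998×10⁸)/(341×10⁻⁹) = 5.825×10⁻¹⁹ J.
Energy delivered: (15.2 mW)(809 s) = 12.30 J.
Photons incident: 12.30 / 5.825×10⁻¹⁹ = 2.112×10¹⁹, i.e. 2.112×10¹⁹/6.022×10²³ = 3.507×10⁻⁵ mol.
Product: Φ × n_abs = 0.872 × 3.507×10⁻⁵ = 3.058×10⁻⁵ mol.

3.1×10⁻⁵ mol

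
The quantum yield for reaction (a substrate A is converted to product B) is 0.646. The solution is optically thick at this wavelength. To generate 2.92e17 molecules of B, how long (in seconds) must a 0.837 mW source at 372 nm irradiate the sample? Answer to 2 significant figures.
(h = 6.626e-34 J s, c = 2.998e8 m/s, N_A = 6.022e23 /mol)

Product: 2.92e17 / 6.022e23 = 4.849e-7 mol.
Photons that must be absorbed: 4.849e-7 / 0.646 = 7.506e-7 mol.
Photon energy: hc/λ = 5.340e-19 J; per mole, 3.216e5 J mol⁻¹.
Energy required: 7.506e-7 × 3.216e5 = 0.2414 J.
Time: 0.2414 J / 0.000837 W = 290 s.

t ≈ 290 s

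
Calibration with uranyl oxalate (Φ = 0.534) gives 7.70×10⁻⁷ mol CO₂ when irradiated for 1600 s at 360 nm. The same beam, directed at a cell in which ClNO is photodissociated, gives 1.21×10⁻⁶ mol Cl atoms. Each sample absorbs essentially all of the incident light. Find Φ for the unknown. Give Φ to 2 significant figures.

Φ = 0.84

Photons absorbed by the actinometer: 7.70×10⁻⁷ / 0.534 = 1.442×10⁻⁶ mol.
Φ(unknown) = 1.21×10⁻⁶ / 1.442×10⁻⁶ = 0.84.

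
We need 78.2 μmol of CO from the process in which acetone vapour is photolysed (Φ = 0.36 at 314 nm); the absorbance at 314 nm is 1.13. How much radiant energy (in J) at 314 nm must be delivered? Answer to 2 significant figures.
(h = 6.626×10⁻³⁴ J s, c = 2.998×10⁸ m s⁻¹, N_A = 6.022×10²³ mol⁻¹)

Product: 78.2 μmol = 7.82×10⁻⁵ mol.
Photons that must be absorbed: 7.82×10⁻⁵ / 0.36 = 2.172×10⁻⁴ mol.
Fraction absorbed: 1 − 10^(−1.13) = 0.9259.
Incident photons needed: 2.172×10⁻⁴ / 0.9259 = 2.346×10⁻⁴ mol.
Photon energy: hc/λ = 6.326×10⁻¹⁹ J; per mole, 3.810×10⁵ J mol⁻¹.
Energy required: 2.346×10⁻⁴ × 3.810×10⁵ = 89 J.

89 J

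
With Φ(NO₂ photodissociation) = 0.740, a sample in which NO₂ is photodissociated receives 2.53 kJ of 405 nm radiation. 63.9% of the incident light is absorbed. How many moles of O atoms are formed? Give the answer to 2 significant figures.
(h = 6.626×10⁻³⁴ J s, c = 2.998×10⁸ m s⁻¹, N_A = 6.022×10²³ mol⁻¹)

Photon energy at 405 nm: hc/λ = (6.626×10⁻³⁴)(2.998×10⁸)/(405×10⁻⁹) = 4.905×10⁻¹⁹ J.
Incident energy: 2.53 kJ = 2530 J.
Photons incident: 2530 / 4.905×10⁻¹⁹ = 5.158×10²¹, i.e. 5.158×10²¹/6.022×10²³ = 0.008565 mol.
Photons absorbed: 0.639 × 0.008565 = 0.005473 mol.
Product: Φ × n_abs = 0.740 × 0.005473 = 0.004050 mol.

0.0041 mol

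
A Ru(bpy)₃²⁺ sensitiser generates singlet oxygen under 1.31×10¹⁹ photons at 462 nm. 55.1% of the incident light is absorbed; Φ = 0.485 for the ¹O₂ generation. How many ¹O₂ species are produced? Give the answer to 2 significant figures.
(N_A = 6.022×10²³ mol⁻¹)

Moles of photons: 1.31×10¹⁹ / 6.022×10²³ = 2.175×10⁻⁵ mol.
Photons absorbed: 0.551 × 2.175×10⁻⁵ = 1.198×10⁻⁵ mol.
Product: Φ × n_abs = 0.485 × 1.198×10⁻⁵ = 5.810×10⁻⁶ mol.
As a count: 5.810×10⁻⁶ × 6.022×10²³ = 3.5×10¹⁸.

3.5×10¹⁸ species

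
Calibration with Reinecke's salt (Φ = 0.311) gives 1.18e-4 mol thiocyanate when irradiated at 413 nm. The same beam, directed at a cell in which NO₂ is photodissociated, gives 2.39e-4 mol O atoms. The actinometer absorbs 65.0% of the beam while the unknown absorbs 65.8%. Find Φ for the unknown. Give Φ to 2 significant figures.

Φ = 0.62

Photons absorbed by the actinometer: 1.18e-4 / 0.311 = 3.794e-4 mol.
Incident flux: 3.794e-4 / 0.650 = 5.837e-4 einstein.
Absorbed by unknown: 0.658 × 5.837e-4 = 3.841e-4 mol.
Φ(unknown) = 2.39e-4 / 3.841e-4 = 0.62.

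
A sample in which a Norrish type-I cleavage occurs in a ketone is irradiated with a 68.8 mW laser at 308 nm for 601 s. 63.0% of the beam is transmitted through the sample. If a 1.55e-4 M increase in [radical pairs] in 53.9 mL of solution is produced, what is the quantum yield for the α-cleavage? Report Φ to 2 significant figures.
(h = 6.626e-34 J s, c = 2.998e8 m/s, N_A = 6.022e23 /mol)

Φ = 0.21

Product: (1.55e-4 M)(0.0539 L) = 8.355e-6 mol.
Photon energy at 308 nm: hc/λ = (6.626e-34)(2.998e8)/(308e-9) = 6.450e-19 J.
Energy delivered: (68.8 mW)(601 s) = 41.35 J.
Photons incident: 41.35 / 6.450e-19 = 6.411e19, i.e. 6.411e19/6.022e23 = 1.065e-4 mol.
Fraction absorbed: 1 − 63.0/100 = 0.3700.
Photons absorbed: 0.3700 × 1.065e-4 = 3.941e-5 mol.
Φ = 8.355e-6 mol / 3.941e-5 mol photons = 0.21.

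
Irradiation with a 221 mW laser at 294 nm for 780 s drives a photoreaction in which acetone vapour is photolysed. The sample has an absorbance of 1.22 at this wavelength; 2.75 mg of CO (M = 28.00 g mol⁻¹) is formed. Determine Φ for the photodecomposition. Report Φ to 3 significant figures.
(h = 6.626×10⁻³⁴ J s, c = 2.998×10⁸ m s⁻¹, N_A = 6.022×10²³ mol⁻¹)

Φ = 0.247

Product: 2.75 mg / 28.00 g mol⁻¹ = 9.821×10⁻⁵ mol.
Photon energy at 294 nm: hc/λ = (6.626×10⁻³⁴)(2.998×10⁸)/(294×10⁻⁹) = 6.757×10⁻¹⁹ J.
Energy delivered: (221 mW)(780 s) = 172.4 J.
Photons incident: 172.4 / 6.757×10⁻¹⁹ = 2.551×10²⁰, i.e. 2.551×10²⁰/6.022×10²³ = 4.236×10⁻⁴ mol.
Fraction absorbed: 1 − 10^(−1.22) = 0.9397.
Photons absorbed: 0.9397 × 4.236×10⁻⁴ = 3.981×10⁻⁴ mol.
Φ = 9.821×10⁻⁵ mol / 3.981×10⁻⁴ mol photons = 0.247.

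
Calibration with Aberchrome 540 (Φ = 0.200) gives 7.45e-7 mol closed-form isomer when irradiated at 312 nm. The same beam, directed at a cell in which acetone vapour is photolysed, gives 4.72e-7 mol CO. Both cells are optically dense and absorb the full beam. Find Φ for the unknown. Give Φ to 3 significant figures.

Photons absorbed by the actinometer: 7.45e-7 / 0.200 = 3.725e-6 mol.
Φ(unknown) = 4.72e-7 / 3.725e-6 = 0.127.

Φ = 0.127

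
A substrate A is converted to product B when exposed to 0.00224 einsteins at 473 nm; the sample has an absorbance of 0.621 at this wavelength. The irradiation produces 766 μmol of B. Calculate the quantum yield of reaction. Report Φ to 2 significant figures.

Product: 766 μmol = 7.66×10⁻⁴ mol.
Fraction absorbed: 1 − 10^(−0.621) = 0.7607.
Photons absorbed: 0.7607 × 0.00224 = 0.001704 mol.
Φ = 7.66×10⁻⁴ mol / 0.001704 mol photons = 0.45.

Φ = 0.45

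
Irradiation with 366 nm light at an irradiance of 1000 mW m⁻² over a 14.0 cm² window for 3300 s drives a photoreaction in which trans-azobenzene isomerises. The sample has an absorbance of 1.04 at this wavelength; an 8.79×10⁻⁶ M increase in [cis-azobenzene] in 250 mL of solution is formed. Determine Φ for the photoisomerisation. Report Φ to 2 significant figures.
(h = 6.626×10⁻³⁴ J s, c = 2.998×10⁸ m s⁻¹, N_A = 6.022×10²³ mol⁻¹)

Product: (8.79×10⁻⁶ M)(0.25 L) = 2.198×10⁻⁶ mol.
Photon energy at 366 nm: hc/λ = (6.626×10⁻³⁴)(2.998×10⁸)/(366×10⁻⁹) = 5.428×10⁻¹⁹ J.
Energy delivered: (1000 mW m⁻²)(14.0×10⁻⁴ m²)(3300 s) = 4.620 J.
Photons incident: 4.620 / 5.428×10⁻¹⁹ = 8.511×10¹⁸, i.e. 8.511×10¹⁸/6.022×10²³ = 1.413×10⁻⁵ mol.
Fraction absorbed: 1 − 10^(−1.04) = 0.9088.
Photons absorbed: 0.9088 × 1.413×10⁻⁵ = 1.284×10⁻⁵ mol.
Φ = 2.198×10⁻⁶ mol / 1.284×10⁻⁵ mol photons = 0.17.

Φ = 0.17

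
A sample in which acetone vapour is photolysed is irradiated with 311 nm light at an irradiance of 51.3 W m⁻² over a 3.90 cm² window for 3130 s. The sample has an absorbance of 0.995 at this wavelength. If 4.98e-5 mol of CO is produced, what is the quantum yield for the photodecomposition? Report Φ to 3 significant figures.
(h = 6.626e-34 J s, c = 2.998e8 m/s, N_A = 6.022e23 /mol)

Φ = 0.340

Photon energy at 311 nm: hc/λ = (6.626e-34)(2.998e8)/(311e-9) = 6.387e-19 J.
Energy delivered: (51.3 W m⁻²)(3.90e-4 m²)(3130 s) = 62.62 J.
Photons incident: 62.62 / 6.387e-19 = 9.804e19, i.e. 9.804e19/6.022e23 = 1.628e-4 mol.
Fraction absorbed: 1 − 10^(−0.995) = 0.8988.
Photons absorbed: 0.8988 × 1.628e-4 = 1.463e-4 mol.
Φ = 4.98e-5 mol / 1.463e-4 mol photons = 0.340.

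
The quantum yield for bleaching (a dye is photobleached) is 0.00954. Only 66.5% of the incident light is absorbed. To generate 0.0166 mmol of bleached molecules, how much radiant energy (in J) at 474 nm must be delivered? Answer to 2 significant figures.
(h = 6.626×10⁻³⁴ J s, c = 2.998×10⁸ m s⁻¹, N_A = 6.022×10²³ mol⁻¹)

Product: 0.0166 mmol = 1.66×10⁻⁵ mol.
Photons that must be absorbed: 1.66×10⁻⁵ / 0.00954 = 0.001740 mol.
Incident photons needed: 0.001740 / 0.665 = 0.002617 mol.
Photon energy: hc/λ = 4.191×10⁻¹⁹ J; per mole, 2.524×10⁵ J mol⁻¹.
Energy required: 0.002617 × 2.524×10⁵ = 660 J.

660 J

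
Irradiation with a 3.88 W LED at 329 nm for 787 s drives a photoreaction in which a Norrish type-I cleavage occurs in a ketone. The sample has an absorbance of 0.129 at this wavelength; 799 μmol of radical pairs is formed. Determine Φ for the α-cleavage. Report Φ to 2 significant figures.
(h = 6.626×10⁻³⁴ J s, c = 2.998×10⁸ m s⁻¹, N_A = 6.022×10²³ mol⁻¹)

Product: 799 μmol = 7.99×10⁻⁴ mol.
Photon energy at 329 nm: hc/λ = (6.626×10⁻³⁴)(2.998×10⁸)/(329×10⁻⁹) = 6.038×10⁻¹⁹ J.
Energy delivered: (3.88 W)(787 s) = 3054 J.
Photons incident: 3054 / 6.038×10⁻¹⁹ = 5.058×10²¹, i.e. 5.058×10²¹/6.022×10²³ = 0.008399 mol.
Fraction absorbed: 1 − 10^(−0.129) = 0.2570.
Photons absorbed: 0.2570 × 0.008399 = 0.002159 mol.
Φ = 7.99×10⁻⁴ mol / 0.002159 mol photons = 0.37.

Φ = 0.37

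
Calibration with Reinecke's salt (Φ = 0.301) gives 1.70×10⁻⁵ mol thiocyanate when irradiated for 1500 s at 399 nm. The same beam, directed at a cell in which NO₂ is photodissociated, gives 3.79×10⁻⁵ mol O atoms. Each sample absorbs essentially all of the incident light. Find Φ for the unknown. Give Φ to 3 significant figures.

Φ = 0.671

Photons absorbed by the actinometer: 1.70×10⁻⁵ / 0.301 = 5.648×10⁻⁵ mol.
Φ(unknown) = 3.79×10⁻⁵ / 5.648×10⁻⁵ = 0.671.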